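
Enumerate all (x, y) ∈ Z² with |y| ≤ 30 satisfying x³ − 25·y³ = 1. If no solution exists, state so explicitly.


The equation is x³ - 25y³ = 1. For fixed y, x³ = 25·y³ + 1, so a solution requires the RHS to be a perfect cube.
Strategy: iterate y from -30 to 30, compute RHS = 25·y³ + 1, and check whether it is a (positive or negative) perfect cube.
Check small values of y:
  y = 0: RHS = 1 = (1)³ ⇒ x = 1 works.
  y = 1: RHS = 26 is not a perfect cube.
  y = -1: RHS = -24 is not a perfect cube.
  y = 2: RHS = 201 is not a perfect cube.
  y = -2: RHS = -199 is not a perfect cube.
  y = 3: RHS = 676 is not a perfect cube.
  y = -3: RHS = -674 is not a perfect cube.
Continuing the search up to |y| = 30 finds no further solutions beyond those listed.
Collected solutions: (1, 0).

Solutions (with |y| ≤ 30): (1, 0).


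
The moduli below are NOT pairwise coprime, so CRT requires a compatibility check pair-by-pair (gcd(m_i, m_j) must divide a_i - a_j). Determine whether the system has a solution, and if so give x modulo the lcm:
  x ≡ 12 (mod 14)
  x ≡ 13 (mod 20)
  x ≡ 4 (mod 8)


Moduli 14, 20, 8 are not pairwise coprime, so CRT works modulo lcm(m_i) when all pairwise compatibility conditions hold.
Pairwise compatibility: gcd(m_i, m_j) must divide a_i - a_j for every pair.
Merge one congruence at a time:
  Start: x ≡ 12 (mod 14).
  Combine with x ≡ 13 (mod 20): gcd(14, 20) = 2, and 13 - 12 = 1 is NOT divisible by 2.
    ⇒ system is inconsistent (no integer solution).

No solution (the system is inconsistent).


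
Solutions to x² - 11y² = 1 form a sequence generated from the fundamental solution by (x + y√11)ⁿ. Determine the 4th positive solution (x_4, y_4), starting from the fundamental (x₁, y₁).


Step 1: Find the fundamental solution (x₁, y₁) of x² - 11y² = 1.
  Expand √11 as a continued fraction. a₀ = ⌊√11⌋ = 3; iterate m_{k+1} = d_k·a_k − m_k, d_{k+1} = (11 − m_{k+1}²)/d_k, a_{k+1} = ⌊(a₀ + m_{k+1})/d_{k+1}⌋ (starting m₀ = 0, d₀ = 1), with convergents p_k = a_k·p_{k-1} + p_{k-2}, q_k = a_k·q_{k-1} + q_{k-2} (p₋₁ = 1, q₋₁ = 0):
  k = 0: a₀ = 3; p₀/q₀ = 3/1; p₀² − 11·q₀² = 9 − 11 = -2.
  k = 1: m = 3, d = 2, a = ⌊(3 + 3)/2⌋ = 3; p/q = (3·3 + 1)/(3·1 + 0) = 10/3; p² − 11·q² = 100 − 99 = 1.
  The first convergent with p² − 11·q² = 1 gives the fundamental solution (x₁, y₁) = (10, 3).
Step 2: Apply the recurrence (x_{n+1}, y_{n+1}) = (x₁x_n + 11y₁y_n, x₁y_n + y₁x_n) repeatedly.
  From (x_1, y_1) = (10, 3): x_2 = 10·10 + 11·3·3 = 199; y_2 = 10·3 + 3·10 = 60.
  From (x_2, y_2) = (199, 60): x_3 = 10·199 + 11·3·60 = 3970; y_3 = 10·60 + 3·199 = 1197.
  From (x_3, y_3) = (3970, 1197): x_4 = 10·3970 + 11·3·1197 = 79201; y_4 = 10·1197 + 3·3970 = 23880.
Step 3: Verify x_4² - 11·y_4² = 6272798401 - 6272798400 = 1 (should be 1). ✓

(x_1, y_1) = (10, 3); (x_4, y_4) = (79201, 23880).


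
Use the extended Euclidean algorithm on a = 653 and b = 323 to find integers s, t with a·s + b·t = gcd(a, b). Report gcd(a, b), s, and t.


Euclidean algorithm on (653, 323) — divide until remainder is 0:
  653 = 2 · 323 + 7
  323 = 46 · 7 + 1
  7 = 7 · 1 + 0
gcd(653, 323) = 1.
Track Bezout coefficients alongside the remainders: start with r₀ = 653 = a·1 + b·0 (s = 1, t = 0) and r₁ = 323 = a·0 + b·1 (s = 0, t = 1); each new remainder r_{k+1} = r_{k-1} − q_k·r_k inherits s_{k+1} = s_{k-1} − q_k·s_k, t_{k+1} = t_{k-1} − q_k·t_k, so r_k = a·s_k + b·t_k at every step:
  q = 2: r = 7, s = 1 − 2·0 = 1, t = 0 − 2·1 = -2  (check: 653·1 + 323·(-2) = 7)
  q = 46: r = 1, s = 0 − 46·1 = -46, t = 1 − 46·(-2) = 93  (check: 653·(-46) + 323·93 = 1)
The row with r = 1 (the gcd) gives the Bezout coefficients s = -46, t = 93.
Result: 653 · (-46) + 323 · (93) = 1.

gcd(653, 323) = 1; s = -46, t = 93 (check: 653·(-46) + 323·93 = 1).


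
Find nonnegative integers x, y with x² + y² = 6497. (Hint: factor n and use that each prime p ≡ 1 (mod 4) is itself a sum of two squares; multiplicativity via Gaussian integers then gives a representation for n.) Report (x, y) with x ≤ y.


Step 1: Factor n = 6497 = 73 · 89.
Step 2: Check the mod-4 condition on each prime factor: 73 ≡ 1 (mod 4), exponent 1; 89 ≡ 1 (mod 4), exponent 1.
All primes ≡ 3 (mod 4) appear to even exponent (or don't appear), so by the two-squares theorem n IS expressible as a sum of two squares.
Step 3: Build a representation. Here n = 73 · 89 is a product of primes ≡ 1 (mod 4). Each prime p ≡ 1 (mod 4) is itself a sum of two squares; find a² by testing p − a² for a perfect square:
  73: 73 − 1² = 72, 73 − 2² = 69, 73 − 3² = 64 = 8² ⇒ 73 = 3² + 8².
  89: 89 − 1² = 88, 89 − 2² = 85, 89 − 3² = 80, 89 − 4² = 73, 89 − 5² = 64 = 8² ⇒ 89 = 5² + 8².
  Combine using the Brahmagupta–Fibonacci identity (a² + b²)(c² + d²) = (ac − bd)² + (ad + bc)² = (ac + bd)² + (ad − bc)²:
  73 · 89 = 6497: from (3² + 8²)(5² + 8²), take (3·5 − 8·8, 3·8 + 8·5) = (15 − 64, 24 + 40) = (-49, 64); dropping signs (only squares matter) gives (49, 64); check 49² + 64² = 2401 + 4096 = 6497 ✓.
Step 4: Order so x ≤ y and verify: 49² + 64² = 2401 + 4096 = 6497 = n. ✓

n = 6497 = 49² + 64² (one valid representation with x ≤ y).


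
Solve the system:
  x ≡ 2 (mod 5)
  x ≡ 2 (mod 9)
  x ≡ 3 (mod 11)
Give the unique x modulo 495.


Moduli 5, 9, 11 are pairwise coprime; by CRT there is a unique solution modulo M = 5 · 9 · 11 = 495.
Solve pairwise, accumulating the modulus:
  Start with x ≡ 2 (mod 5).
  Combine with x ≡ 2 (mod 9): since gcd(5, 9) = 1, we get a unique residue mod 45.
    Write x = 2 + 5·t and substitute into x ≡ 2 (mod 9): 5·t ≡ 2 − 2 = 0 (mod 9).
    The inverse of 5 mod 9 is 2 (since 5·2 = 10 = 1·9 + 1), so t ≡ 2·0 = 0 ≡ 0 (mod 9).
    Then x = 2 + 5·0 = 2, valid modulo lcm(5, 9) = 45: x ≡ 2 (mod 45).
  Combine with x ≡ 3 (mod 11): since gcd(45, 11) = 1, we get a unique residue mod 495.
    Write x = 2 + 45·t and substitute into x ≡ 3 (mod 11): 45·t ≡ 3 − 2 = 1 (mod 11).
    Reduce coefficients mod 11: 1·t ≡ 1 (mod 11).
    So t ≡ 1 (mod 11).
    Then x = 2 + 45·1 = 47, valid modulo lcm(45, 11) = 495: x ≡ 47 (mod 495).
Verify: 47 mod 5 = 2 ✓, 47 mod 9 = 2 ✓, 47 mod 11 = 3 ✓.

x ≡ 47 (mod 495).


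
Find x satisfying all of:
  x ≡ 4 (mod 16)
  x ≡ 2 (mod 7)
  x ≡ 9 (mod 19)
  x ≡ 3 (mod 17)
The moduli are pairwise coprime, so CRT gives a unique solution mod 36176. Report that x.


Product of moduli M = 16 · 7 · 19 · 17 = 36176.
Merge one congruence at a time:
  Start: x ≡ 4 (mod 16).
  Combine with x ≡ 2 (mod 7); new modulus lcm = 112.
    Write x = 4 + 16·t and substitute into x ≡ 2 (mod 7): 16·t ≡ 2 − 4 = -2 (mod 7).
    Reduce coefficients mod 7: 2·t ≡ 5 (mod 7).
    The inverse of 2 mod 7 is 4 (since 2·4 = 8 = 1·7 + 1), so t ≡ 4·5 = 20 ≡ 6 (mod 7).
    Then x = 4 + 16·6 = 100, valid modulo lcm(16, 7) = 112: x ≡ 100 (mod 112).
  Combine with x ≡ 9 (mod 19); new modulus lcm = 2128.
    Write x = 100 + 112·t and substitute into x ≡ 9 (mod 19): 112·t ≡ 9 − 100 = -91 (mod 19).
    Reduce coefficients mod 19: 17·t ≡ 4 (mod 19).
    The inverse of 17 mod 19 is 9 (since 17·9 = 153 = 8·19 + 1), so t ≡ 9·4 = 36 ≡ 17 (mod 19).
    Then x = 100 + 112·17 = 2004, valid modulo lcm(112, 19) = 2128: x ≡ 2004 (mod 2128).
  Combine with x ≡ 3 (mod 17); new modulus lcm = 36176.
    Write x = 2004 + 2128·t and substitute into x ≡ 3 (mod 17): 2128·t ≡ 3 − 2004 = -2001 (mod 17).
    Reduce coefficients mod 17: 3·t ≡ 5 (mod 17).
    The inverse of 3 mod 17 is 6 (since 3·6 = 18 = 1·17 + 1), so t ≡ 6·5 = 30 ≡ 13 (mod 17).
    Then x = 2004 + 2128·13 = 29668, valid modulo lcm(2128, 17) = 36176: x ≡ 29668 (mod 36176).
Verify against each original: 29668 mod 16 = 4, 29668 mod 7 = 2, 29668 mod 19 = 9, 29668 mod 17 = 3.

x ≡ 29668 (mod 36176).


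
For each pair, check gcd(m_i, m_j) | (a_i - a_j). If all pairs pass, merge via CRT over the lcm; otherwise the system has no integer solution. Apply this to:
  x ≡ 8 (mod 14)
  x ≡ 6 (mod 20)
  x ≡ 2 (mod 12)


Moduli 14, 20, 12 are not pairwise coprime, so CRT works modulo lcm(m_i) when all pairwise compatibility conditions hold.
Pairwise compatibility: gcd(m_i, m_j) must divide a_i - a_j for every pair.
Merge one congruence at a time:
  Start: x ≡ 8 (mod 14).
  Combine with x ≡ 6 (mod 20): gcd(14, 20) = 2; 6 - 8 = -2, which IS divisible by 2, so compatible.
    Write x = 8 + 14·t and substitute into x ≡ 6 (mod 20): 14·t ≡ 6 − 8 = -2 (mod 20).
    Divide the congruence (and modulus) by g = 2: 7·t ≡ -1 (mod 10).
    Reduce coefficients mod 10: 7·t ≡ 9 (mod 10).
    The inverse of 7 mod 10 is 3 (since 7·3 = 21 = 2·10 + 1), so t ≡ 3·9 = 27 ≡ 7 (mod 10).
    Then x = 8 + 14·7 = 106, valid modulo lcm(14, 20) = 140: x ≡ 106 (mod 140).
  Combine with x ≡ 2 (mod 12): gcd(140, 12) = 4; 2 - 106 = -104, which IS divisible by 4, so compatible.
    Write x = 106 + 140·t and substitute into x ≡ 2 (mod 12): 140·t ≡ 2 − 106 = -104 (mod 12).
    Divide the congruence (and modulus) by g = 4: 35·t ≡ -26 (mod 3).
    Reduce coefficients mod 3: 2·t ≡ 1 (mod 3).
    The inverse of 2 mod 3 is 2 (since 2·2 = 4 = 1·3 + 1), so t ≡ 2·1 = 2 ≡ 2 (mod 3).
    Then x = 106 + 140·2 = 386, valid modulo lcm(140, 12) = 420: x ≡ 386 (mod 420).
Verify: 386 mod 14 = 8, 386 mod 20 = 6, 386 mod 12 = 2.

x ≡ 386 (mod 420).


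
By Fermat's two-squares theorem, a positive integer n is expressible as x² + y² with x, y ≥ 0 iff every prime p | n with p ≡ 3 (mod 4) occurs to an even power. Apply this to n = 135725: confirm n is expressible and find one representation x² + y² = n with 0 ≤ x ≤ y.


Step 1: Factor n = 135725 = 5^2 · 61 · 89.
Step 2: Check the mod-4 condition on each prime factor: 5 ≡ 1 (mod 4), exponent 2; 61 ≡ 1 (mod 4), exponent 1; 89 ≡ 1 (mod 4), exponent 1.
All primes ≡ 3 (mod 4) appear to even exponent (or don't appear), so by the two-squares theorem n IS expressible as a sum of two squares.
Step 3: Build a representation. Group n = k² · m with k = 5 and m = 61 · 89 = 5429 (a product of primes ≡ 1 (mod 4)); a representation of m scales to one of n via (k·x)² + (k·y)² = k²(x² + y²). Each prime p ≡ 1 (mod 4) is itself a sum of two squares; find a² by testing p − a² for a perfect square:
  61: 61 − 1² = 60, 61 − 2² = 57, 61 − 3² = 52, 61 − 4² = 45, 61 − 5² = 36 = 6² ⇒ 61 = 5² + 6².
  89: 89 − 1² = 88, 89 − 2² = 85, 89 − 3² = 80, 89 − 4² = 73, 89 − 5² = 64 = 8² ⇒ 89 = 5² + 8².
  Combine using the Brahmagupta–Fibonacci identity (a² + b²)(c² + d²) = (ac − bd)² + (ad + bc)² = (ac + bd)² + (ad − bc)²:
  61 · 89 = 5429: from (5² + 6²)(5² + 8²), take (5·5 − 6·8, 5·8 + 6·5) = (25 − 48, 40 + 30) = (-23, 70); dropping signs (only squares matter) gives (23, 70); check 23² + 70² = 529 + 4900 = 5429 ✓.
  Scale by k = 5: (5·23, 5·70) = (115, 350).
Step 4: Order so x ≤ y and verify: 115² + 350² = 13225 + 122500 = 135725 = n. ✓

n = 135725 = 115² + 350² (one valid representation with x ≤ y).


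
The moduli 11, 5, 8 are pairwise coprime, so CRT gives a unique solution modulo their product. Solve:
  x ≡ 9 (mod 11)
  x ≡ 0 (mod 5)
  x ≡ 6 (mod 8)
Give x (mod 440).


Moduli 11, 5, 8 are pairwise coprime; by CRT there is a unique solution modulo M = 11 · 5 · 8 = 440.
Solve pairwise, accumulating the modulus:
  Start with x ≡ 9 (mod 11).
  Combine with x ≡ 0 (mod 5): since gcd(11, 5) = 1, we get a unique residue mod 55.
    Write x = 9 + 11·t and substitute into x ≡ 0 (mod 5): 11·t ≡ 0 − 9 = -9 (mod 5).
    Reduce coefficients mod 5: 1·t ≡ 1 (mod 5).
    So t ≡ 1 (mod 5).
    Then x = 9 + 11·1 = 20, valid modulo lcm(11, 5) = 55: x ≡ 20 (mod 55).
  Combine with x ≡ 6 (mod 8): since gcd(55, 8) = 1, we get a unique residue mod 440.
    Write x = 20 + 55·t and substitute into x ≡ 6 (mod 8): 55·t ≡ 6 − 20 = -14 (mod 8).
    Reduce coefficients mod 8: 7·t ≡ 2 (mod 8).
    The inverse of 7 mod 8 is 7 (since 7·7 = 49 = 6·8 + 1), so t ≡ 7·2 = 14 ≡ 6 (mod 8).
    Then x = 20 + 55·6 = 350, valid modulo lcm(55, 8) = 440: x ≡ 350 (mod 440).
Verify: 350 mod 11 = 9 ✓, 350 mod 5 = 0 ✓, 350 mod 8 = 6 ✓.

x ≡ 350 (mod 440).


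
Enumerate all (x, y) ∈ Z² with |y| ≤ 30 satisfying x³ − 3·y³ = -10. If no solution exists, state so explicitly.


The equation is x³ - 3y³ = -10. For fixed y, x³ = 3·y³ − 10, so a solution requires the RHS to be a perfect cube.
Strategy: iterate y from -30 to 30, compute RHS = 3·y³ − 10, and check whether it is a (positive or negative) perfect cube.
Check small values of y:
  y = 0: RHS = -10 is not a perfect cube.
  y = 1: RHS = -7 is not a perfect cube.
  y = -1: RHS = -13 is not a perfect cube.
  y = 2: RHS = 14 is not a perfect cube.
  y = -2: RHS = -34 is not a perfect cube.
  y = 3: RHS = 71 is not a perfect cube.
  y = -3: RHS = -91 is not a perfect cube.
Continuing, at y = -9: RHS = -2197 = (-13)³ ⇒ x = -13 works.
Searching the remaining y in |y| ≤ 30 finds no further solutions.
Collected solutions: (-13, -9).

Solutions (with |y| ≤ 30): (-13, -9).


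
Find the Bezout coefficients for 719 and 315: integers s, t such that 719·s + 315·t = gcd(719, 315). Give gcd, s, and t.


Euclidean algorithm on (719, 315) — divide until remainder is 0:
  719 = 2 · 315 + 89
  315 = 3 · 89 + 48
  89 = 1 · 48 + 41
  48 = 1 · 41 + 7
  41 = 5 · 7 + 6
  7 = 1 · 6 + 1
  6 = 6 · 1 + 0
gcd(719, 315) = 1.
Track Bezout coefficients alongside the remainders: start with r₀ = 719 = a·1 + b·0 (s = 1, t = 0) and r₁ = 315 = a·0 + b·1 (s = 0, t = 1); each new remainder r_{k+1} = r_{k-1} − q_k·r_k inherits s_{k+1} = s_{k-1} − q_k·s_k, t_{k+1} = t_{k-1} − q_k·t_k, so r_k = a·s_k + b·t_k at every step:
  q = 2: r = 89, s = 1 − 2·0 = 1, t = 0 − 2·1 = -2  (check: 719·1 + 315·(-2) = 89)
  q = 3: r = 48, s = 0 − 3·1 = -3, t = 1 − 3·(-2) = 7  (check: 719·(-3) + 315·7 = 48)
  q = 1: r = 41, s = 1 − 1·(-3) = 4, t = -2 − 1·7 = -9  (check: 719·4 + 315·(-9) = 41)
  q = 1: r = 7, s = -3 − 1·4 = -7, t = 7 − 1·(-9) = 16  (check: 719·(-7) + 315·16 = 7)
  q = 5: r = 6, s = 4 − 5·(-7) = 39, t = -9 − 5·16 = -89  (check: 719·39 + 315·(-89) = 6)
  q = 1: r = 1, s = -7 − 1·39 = -46, t = 16 − 1·(-89) = 105  (check: 719·(-46) + 315·105 = 1)
The row with r = 1 (the gcd) gives the Bezout coefficients s = -46, t = 105.
Result: 719 · (-46) + 315 · (105) = 1.

gcd(719, 315) = 1; s = -46, t = 105 (check: 719·(-46) + 315·105 = 1).


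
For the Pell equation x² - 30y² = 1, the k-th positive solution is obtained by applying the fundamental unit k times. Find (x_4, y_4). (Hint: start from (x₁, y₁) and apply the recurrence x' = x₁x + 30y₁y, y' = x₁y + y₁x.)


Step 1: Find the fundamental solution (x₁, y₁) of x² - 30y² = 1.
  Expand √30 as a continued fraction. a₀ = ⌊√30⌋ = 5; iterate m_{k+1} = d_k·a_k − m_k, d_{k+1} = (30 − m_{k+1}²)/d_k, a_{k+1} = ⌊(a₀ + m_{k+1})/d_{k+1}⌋ (starting m₀ = 0, d₀ = 1), with convergents p_k = a_k·p_{k-1} + p_{k-2}, q_k = a_k·q_{k-1} + q_{k-2} (p₋₁ = 1, q₋₁ = 0):
  k = 0: a₀ = 5; p₀/q₀ = 5/1; p₀² − 30·q₀² = 25 − 30 = -5.
  k = 1: m = 5, d = 5, a = ⌊(5 + 5)/5⌋ = 2; p/q = (2·5 + 1)/(2·1 + 0) = 11/2; p² − 30·q² = 121 − 120 = 1.
  The first convergent with p² − 30·q² = 1 gives the fundamental solution (x₁, y₁) = (11, 2).
Step 2: Apply the recurrence (x_{n+1}, y_{n+1}) = (x₁x_n + 30y₁y_n, x₁y_n + y₁x_n) repeatedly.
  From (x_1, y_1) = (11, 2): x_2 = 11·11 + 30·2·2 = 241; y_2 = 11·2 + 2·11 = 44.
  From (x_2, y_2) = (241, 44): x_3 = 11·241 + 30·2·44 = 5291; y_3 = 11·44 + 2·241 = 966.
  From (x_3, y_3) = (5291, 966): x_4 = 11·5291 + 30·2·966 = 116161; y_4 = 11·966 + 2·5291 = 21208.
Step 3: Verify x_4² - 30·y_4² = 13493377921 - 13493377920 = 1 (should be 1). ✓

(x_1, y_1) = (11, 2); (x_4, y_4) = (116161, 21208).


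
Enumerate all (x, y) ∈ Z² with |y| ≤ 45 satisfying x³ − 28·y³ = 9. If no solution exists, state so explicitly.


The equation is x³ - 28y³ = 9. For fixed y, x³ = 28·y³ + 9, so a solution requires the RHS to be a perfect cube.
Strategy: iterate y from -45 to 45, compute RHS = 28·y³ + 9, and check whether it is a (positive or negative) perfect cube.
Check small values of y:
  y = 0: RHS = 9 is not a perfect cube.
  y = 1: RHS = 37 is not a perfect cube.
  y = -1: RHS = -19 is not a perfect cube.
  y = 2: RHS = 233 is not a perfect cube.
  y = -2: RHS = -215 is not a perfect cube.
  y = 3: RHS = 765 is not a perfect cube.
  y = -3: RHS = -747 is not a perfect cube.
Continuing the search up to |y| = 45 finds no solutions either.
No (x, y) in the scanned range satisfies the equation.

No integer solutions with |y| ≤ 45.


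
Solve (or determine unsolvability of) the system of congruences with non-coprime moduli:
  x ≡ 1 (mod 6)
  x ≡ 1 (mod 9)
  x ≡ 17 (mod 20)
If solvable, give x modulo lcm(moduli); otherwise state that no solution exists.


Moduli 6, 9, 20 are not pairwise coprime, so CRT works modulo lcm(m_i) when all pairwise compatibility conditions hold.
Pairwise compatibility: gcd(m_i, m_j) must divide a_i - a_j for every pair.
Merge one congruence at a time:
  Start: x ≡ 1 (mod 6).
  Combine with x ≡ 1 (mod 9): gcd(6, 9) = 3; 1 - 1 = 0, which IS divisible by 3, so compatible.
    Write x = 1 + 6·t and substitute into x ≡ 1 (mod 9): 6·t ≡ 1 − 1 = 0 (mod 9).
    Divide the congruence (and modulus) by g = 3: 2·t ≡ 0 (mod 3).
    The inverse of 2 mod 3 is 2 (since 2·2 = 4 = 1·3 + 1), so t ≡ 2·0 = 0 ≡ 0 (mod 3).
    Then x = 1 + 6·0 = 1, valid modulo lcm(6, 9) = 18: x ≡ 1 (mod 18).
  Combine with x ≡ 17 (mod 20): gcd(18, 20) = 2; 17 - 1 = 16, which IS divisible by 2, so compatible.
    Write x = 1 + 18·t and substitute into x ≡ 17 (mod 20): 18·t ≡ 17 − 1 = 16 (mod 20).
    Divide the congruence (and modulus) by g = 2: 9·t ≡ 8 (mod 10).
    The inverse of 9 mod 10 is 9 (since 9·9 = 81 = 8·10 + 1), so t ≡ 9·8 = 72 ≡ 2 (mod 10).
    Then x = 1 + 18·2 = 37, valid modulo lcm(18, 20) = 180: x ≡ 37 (mod 180).
Verify: 37 mod 6 = 1, 37 mod 9 = 1, 37 mod 20 = 17.

x ≡ 37 (mod 180).


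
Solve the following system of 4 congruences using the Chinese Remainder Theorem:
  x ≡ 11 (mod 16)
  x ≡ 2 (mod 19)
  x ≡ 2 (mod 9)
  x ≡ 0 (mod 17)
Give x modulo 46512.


Product of moduli M = 16 · 19 · 9 · 17 = 46512.
Merge one congruence at a time:
  Start: x ≡ 11 (mod 16).
  Combine with x ≡ 2 (mod 19); new modulus lcm = 304.
    Write x = 11 + 16·t and substitute into x ≡ 2 (mod 19): 16·t ≡ 2 − 11 = -9 (mod 19).
    Reduce coefficients mod 19: 16·t ≡ 10 (mod 19).
    The inverse of 16 mod 19 is 6 (since 16·6 = 96 = 5·19 + 1), so t ≡ 6·10 = 60 ≡ 3 (mod 19).
    Then x = 11 + 16·3 = 59, valid modulo lcm(16, 19) = 304: x ≡ 59 (mod 304).
  Combine with x ≡ 2 (mod 9); new modulus lcm = 2736.
    Write x = 59 + 304·t and substitute into x ≡ 2 (mod 9): 304·t ≡ 2 − 59 = -57 (mod 9).
    Reduce coefficients mod 9: 7·t ≡ 6 (mod 9).
    The inverse of 7 mod 9 is 4 (since 7·4 = 28 = 3·9 + 1), so t ≡ 4·6 = 24 ≡ 6 (mod 9).
    Then x = 59 + 304·6 = 1883, valid modulo lcm(304, 9) = 2736: x ≡ 1883 (mod 2736).
  Combine with x ≡ 0 (mod 17); new modulus lcm = 46512.
    Write x = 1883 + 2736·t and substitute into x ≡ 0 (mod 17): 2736·t ≡ 0 − 1883 = -1883 (mod 17).
    Reduce coefficients mod 17: 16·t ≡ 4 (mod 17).
    The inverse of 16 mod 17 is 16 (since 16·16 = 256 = 15·17 + 1), so t ≡ 16·4 = 64 ≡ 13 (mod 17).
    Then x = 1883 + 2736·13 = 37451, valid modulo lcm(2736, 17) = 46512: x ≡ 37451 (mod 46512).
Verify against each original: 37451 mod 16 = 11, 37451 mod 19 = 2, 37451 mod 9 = 2, 37451 mod 17 = 0.

x ≡ 37451 (mod 46512).


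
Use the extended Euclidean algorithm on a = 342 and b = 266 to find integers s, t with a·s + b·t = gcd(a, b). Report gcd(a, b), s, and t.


Euclidean algorithm on (342, 266) — divide until remainder is 0:
  342 = 1 · 266 + 76
  266 = 3 · 76 + 38
  76 = 2 · 38 + 0
gcd(342, 266) = 38.
Track Bezout coefficients alongside the remainders: start with r₀ = 342 = a·1 + b·0 (s = 1, t = 0) and r₁ = 266 = a·0 + b·1 (s = 0, t = 1); each new remainder r_{k+1} = r_{k-1} − q_k·r_k inherits s_{k+1} = s_{k-1} − q_k·s_k, t_{k+1} = t_{k-1} − q_k·t_k, so r_k = a·s_k + b·t_k at every step:
  q = 1: r = 76, s = 1 − 1·0 = 1, t = 0 − 1·1 = -1  (check: 342·1 + 266·(-1) = 76)
  q = 3: r = 38, s = 0 − 3·1 = -3, t = 1 − 3·(-1) = 4  (check: 342·(-3) + 266·4 = 38)
The row with r = 38 (the gcd) gives the Bezout coefficients s = -3, t = 4.
Result: 342 · (-3) + 266 · (4) = 38.

gcd(342, 266) = 38; s = -3, t = 4 (check: 342·(-3) + 266·4 = 38).


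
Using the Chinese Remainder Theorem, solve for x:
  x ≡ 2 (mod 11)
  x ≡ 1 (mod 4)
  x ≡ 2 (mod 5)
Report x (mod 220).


Moduli 11, 4, 5 are pairwise coprime; by CRT there is a unique solution modulo M = 11 · 4 · 5 = 220.
Solve pairwise, accumulating the modulus:
  Start with x ≡ 2 (mod 11).
  Combine with x ≡ 1 (mod 4): since gcd(11, 4) = 1, we get a unique residue mod 44.
    Write x = 2 + 11·t and substitute into x ≡ 1 (mod 4): 11·t ≡ 1 − 2 = -1 (mod 4).
    Reduce coefficients mod 4: 3·t ≡ 3 (mod 4).
    The inverse of 3 mod 4 is 3 (since 3·3 = 9 = 2·4 + 1), so t ≡ 3·3 = 9 ≡ 1 (mod 4).
    Then x = 2 + 11·1 = 13, valid modulo lcm(11, 4) = 44: x ≡ 13 (mod 44).
  Combine with x ≡ 2 (mod 5): since gcd(44, 5) = 1, we get a unique residue mod 220.
    Write x = 13 + 44·t and substitute into x ≡ 2 (mod 5): 44·t ≡ 2 − 13 = -11 (mod 5).
    Reduce coefficients mod 5: 4·t ≡ 4 (mod 5).
    The inverse of 4 mod 5 is 4 (since 4·4 = 16 = 3·5 + 1), so t ≡ 4·4 = 16 ≡ 1 (mod 5).
    Then x = 13 + 44·1 = 57, valid modulo lcm(44, 5) = 220: x ≡ 57 (mod 220).
Verify: 57 mod 11 = 2 ✓, 57 mod 4 = 1 ✓, 57 mod 5 = 2 ✓.

x ≡ 57 (mod 220).


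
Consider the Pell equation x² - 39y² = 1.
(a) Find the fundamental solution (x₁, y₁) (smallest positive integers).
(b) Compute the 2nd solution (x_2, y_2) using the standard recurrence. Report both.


Step 1: Find the fundamental solution (x₁, y₁) of x² - 39y² = 1.
  Expand √39 as a continued fraction. a₀ = ⌊√39⌋ = 6; iterate m_{k+1} = d_k·a_k − m_k, d_{k+1} = (39 − m_{k+1}²)/d_k, a_{k+1} = ⌊(a₀ + m_{k+1})/d_{k+1}⌋ (starting m₀ = 0, d₀ = 1), with convergents p_k = a_k·p_{k-1} + p_{k-2}, q_k = a_k·q_{k-1} + q_{k-2} (p₋₁ = 1, q₋₁ = 0):
  k = 0: a₀ = 6; p₀/q₀ = 6/1; p₀² − 39·q₀² = 36 − 39 = -3.
  k = 1: m = 6, d = 3, a = ⌊(6 + 6)/3⌋ = 4; p/q = (4·6 + 1)/(4·1 + 0) = 25/4; p² − 39·q² = 625 − 624 = 1.
  The first convergent with p² − 39·q² = 1 gives the fundamental solution (x₁, y₁) = (25, 4).
Step 2: Apply the recurrence (x_{n+1}, y_{n+1}) = (x₁x_n + 39y₁y_n, x₁y_n + y₁x_n) repeatedly.
  From (x_1, y_1) = (25, 4): x_2 = 25·25 + 39·4·4 = 1249; y_2 = 25·4 + 4·25 = 200.
Step 3: Verify x_2² - 39·y_2² = 1560001 - 1560000 = 1 (should be 1). ✓

(x_1, y_1) = (25, 4); (x_2, y_2) = (1249, 200).


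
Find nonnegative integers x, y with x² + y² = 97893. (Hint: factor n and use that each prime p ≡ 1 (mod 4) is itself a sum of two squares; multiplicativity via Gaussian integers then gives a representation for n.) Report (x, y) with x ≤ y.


Step 1: Factor n = 97893 = 3^2 · 73 · 149.
Step 2: Check the mod-4 condition on each prime factor: 3 ≡ 3 (mod 4), exponent 2 (must be even); 73 ≡ 1 (mod 4), exponent 1; 149 ≡ 1 (mod 4), exponent 1.
All primes ≡ 3 (mod 4) appear to even exponent (or don't appear), so by the two-squares theorem n IS expressible as a sum of two squares.
Step 3: Build a representation. Group n = k² · m with k = 3 and m = 73 · 149 = 10877 (a product of primes ≡ 1 (mod 4)); a representation of m scales to one of n via (k·x)² + (k·y)² = k²(x² + y²). Each prime p ≡ 1 (mod 4) is itself a sum of two squares; find a² by testing p − a² for a perfect square:
  73: 73 − 1² = 72, 73 − 2² = 69, 73 − 3² = 64 = 8² ⇒ 73 = 3² + 8².
  149: 149 − 1² = 148, 149 − 2² = 145, 149 − 3² = 140, 149 − 4² = 133, 149 − 5² = 124, 149 − 6² = 113, 149 − 7² = 100 = 10² ⇒ 149 = 7² + 10².
  Combine using the Brahmagupta–Fibonacci identity (a² + b²)(c² + d²) = (ac − bd)² + (ad + bc)² = (ac + bd)² + (ad − bc)²:
  73 · 149 = 10877: from (3² + 8²)(7² + 10²), take (3·7 − 8·10, 3·10 + 8·7) = (21 − 80, 30 + 56) = (-59, 86); dropping signs (only squares matter) gives (59, 86); check 59² + 86² = 3481 + 7396 = 10877 ✓.
  Scale by k = 3: (3·59, 3·86) = (177, 258).
Step 4: Order so x ≤ y and verify: 177² + 258² = 31329 + 66564 = 97893 = n. ✓

n = 97893 = 177² + 258² (one valid representation with x ≤ y).


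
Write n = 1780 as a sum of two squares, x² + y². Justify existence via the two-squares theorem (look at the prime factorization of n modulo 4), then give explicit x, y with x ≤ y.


Step 1: Factor n = 1780 = 2^2 · 5 · 89.
Step 2: Check the mod-4 condition on each prime factor: 2 = 2 (special); 5 ≡ 1 (mod 4), exponent 1; 89 ≡ 1 (mod 4), exponent 1.
All primes ≡ 3 (mod 4) appear to even exponent (or don't appear), so by the two-squares theorem n IS expressible as a sum of two squares.
Step 3: Build a representation. Group n = k² · m with k = 2 and m = 5 · 89 = 445 (a product of primes ≡ 1 (mod 4)); a representation of m scales to one of n via (k·x)² + (k·y)² = k²(x² + y²). Each prime p ≡ 1 (mod 4) is itself a sum of two squares; find a² by testing p − a² for a perfect square:
  5: 5 − 1² = 4 = 2² ⇒ 5 = 1² + 2².
  89: 89 − 1² = 88, 89 − 2² = 85, 89 − 3² = 80, 89 − 4² = 73, 89 − 5² = 64 = 8² ⇒ 89 = 5² + 8².
  Combine using the Brahmagupta–Fibonacci identity (a² + b²)(c² + d²) = (ac − bd)² + (ad + bc)² = (ac + bd)² + (ad − bc)²:
  5 · 89 = 445: from (1² + 2²)(5² + 8²), take (1·5 − 2·8, 1·8 + 2·5) = (5 − 16, 8 + 10) = (-11, 18); dropping signs (only squares matter) gives (11, 18); check 11² + 18² = 121 + 324 = 445 ✓.
  Scale by k = 2: (2·11, 2·18) = (22, 36).
Step 4: Order so x ≤ y and verify: 22² + 36² = 484 + 1296 = 1780 = n. ✓

n = 1780 = 22² + 36² (one valid representation with x ≤ y).


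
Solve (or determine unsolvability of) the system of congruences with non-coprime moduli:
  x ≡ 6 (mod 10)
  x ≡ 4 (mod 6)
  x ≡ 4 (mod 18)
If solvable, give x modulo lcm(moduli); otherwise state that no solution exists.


Moduli 10, 6, 18 are not pairwise coprime, so CRT works modulo lcm(m_i) when all pairwise compatibility conditions hold.
Pairwise compatibility: gcd(m_i, m_j) must divide a_i - a_j for every pair.
Merge one congruence at a time:
  Start: x ≡ 6 (mod 10).
  Combine with x ≡ 4 (mod 6): gcd(10, 6) = 2; 4 - 6 = -2, which IS divisible by 2, so compatible.
    Write x = 6 + 10·t and substitute into x ≡ 4 (mod 6): 10·t ≡ 4 − 6 = -2 (mod 6).
    Divide the congruence (and modulus) by g = 2: 5·t ≡ -1 (mod 3).
    Reduce coefficients mod 3: 2·t ≡ 2 (mod 3).
    The inverse of 2 mod 3 is 2 (since 2·2 = 4 = 1·3 + 1), so t ≡ 2·2 = 4 ≡ 1 (mod 3).
    Then x = 6 + 10·1 = 16, valid modulo lcm(10, 6) = 30: x ≡ 16 (mod 30).
  Combine with x ≡ 4 (mod 18): gcd(30, 18) = 6; 4 - 16 = -12, which IS divisible by 6, so compatible.
    Write x = 16 + 30·t and substitute into x ≡ 4 (mod 18): 30·t ≡ 4 − 16 = -12 (mod 18).
    Divide the congruence (and modulus) by g = 6: 5·t ≡ -2 (mod 3).
    Reduce coefficients mod 3: 2·t ≡ 1 (mod 3).
    The inverse of 2 mod 3 is 2 (since 2·2 = 4 = 1·3 + 1), so t ≡ 2·1 = 2 ≡ 2 (mod 3).
    Then x = 16 + 30·2 = 76, valid modulo lcm(30, 18) = 90: x ≡ 76 (mod 90).
Verify: 76 mod 10 = 6, 76 mod 6 = 4, 76 mod 18 = 4.

x ≡ 76 (mod 90).


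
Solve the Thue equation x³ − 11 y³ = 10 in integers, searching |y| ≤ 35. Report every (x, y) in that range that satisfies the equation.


The equation is x³ - 11y³ = 10. For fixed y, x³ = 11·y³ + 10, so a solution requires the RHS to be a perfect cube.
Strategy: iterate y from -35 to 35, compute RHS = 11·y³ + 10, and check whether it is a (positive or negative) perfect cube.
Check small values of y:
  y = 0: RHS = 10 is not a perfect cube.
  y = 1: RHS = 21 is not a perfect cube.
  y = -1: RHS = -1 = (-1)³ ⇒ x = -1 works.
  y = 2: RHS = 98 is not a perfect cube.
  y = -2: RHS = -78 is not a perfect cube.
  y = 3: RHS = 307 is not a perfect cube.
  y = -3: RHS = -287 is not a perfect cube.
Continuing the search up to |y| = 35 finds no further solutions beyond those listed.
Collected solutions: (-1, -1).

Solutions (with |y| ≤ 35): (-1, -1).


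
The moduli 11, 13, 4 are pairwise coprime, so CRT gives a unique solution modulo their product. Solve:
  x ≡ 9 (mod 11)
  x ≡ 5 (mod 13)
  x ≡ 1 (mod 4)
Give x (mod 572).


Moduli 11, 13, 4 are pairwise coprime; by CRT there is a unique solution modulo M = 11 · 13 · 4 = 572.
Solve pairwise, accumulating the modulus:
  Start with x ≡ 9 (mod 11).
  Combine with x ≡ 5 (mod 13): since gcd(11, 13) = 1, we get a unique residue mod 143.
    Write x = 9 + 11·t and substitute into x ≡ 5 (mod 13): 11·t ≡ 5 − 9 = -4 (mod 13).
    Reduce coefficients mod 13: 11·t ≡ 9 (mod 13).
    The inverse of 11 mod 13 is 6 (since 11·6 = 66 = 5·13 + 1), so t ≡ 6·9 = 54 ≡ 2 (mod 13).
    Then x = 9 + 11·2 = 31, valid modulo lcm(11, 13) = 143: x ≡ 31 (mod 143).
  Combine with x ≡ 1 (mod 4): since gcd(143, 4) = 1, we get a unique residue mod 572.
    Write x = 31 + 143·t and substitute into x ≡ 1 (mod 4): 143·t ≡ 1 − 31 = -30 (mod 4).
    Reduce coefficients mod 4: 3·t ≡ 2 (mod 4).
    The inverse of 3 mod 4 is 3 (since 3·3 = 9 = 2·4 + 1), so t ≡ 3·2 = 6 ≡ 2 (mod 4).
    Then x = 31 + 143·2 = 317, valid modulo lcm(143, 4) = 572: x ≡ 317 (mod 572).
Verify: 317 mod 11 = 9 ✓, 317 mod 13 = 5 ✓, 317 mod 4 = 1 ✓.

x ≡ 317 (mod 572).


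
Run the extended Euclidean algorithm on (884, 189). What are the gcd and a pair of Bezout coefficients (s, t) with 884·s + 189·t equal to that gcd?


Euclidean algorithm on (884, 189) — divide until remainder is 0:
  884 = 4 · 189 + 128
  189 = 1 · 128 + 61
  128 = 2 · 61 + 6
  61 = 10 · 6 + 1
  6 = 6 · 1 + 0
gcd(884, 189) = 1.
Track Bezout coefficients alongside the remainders: start with r₀ = 884 = a·1 + b·0 (s = 1, t = 0) and r₁ = 189 = a·0 + b·1 (s = 0, t = 1); each new remainder r_{k+1} = r_{k-1} − q_k·r_k inherits s_{k+1} = s_{k-1} − q_k·s_k, t_{k+1} = t_{k-1} − q_k·t_k, so r_k = a·s_k + b·t_k at every step:
  q = 4: r = 128, s = 1 − 4·0 = 1, t = 0 − 4·1 = -4  (check: 884·1 + 189·(-4) = 128)
  q = 1: r = 61, s = 0 − 1·1 = -1, t = 1 − 1·(-4) = 5  (check: 884·(-1) + 189·5 = 61)
  q = 2: r = 6, s = 1 − 2·(-1) = 3, t = -4 − 2·5 = -14  (check: 884·3 + 189·(-14) = 6)
  q = 10: r = 1, s = -1 − 10·3 = -31, t = 5 − 10·(-14) = 145  (check: 884·(-31) + 189·145 = 1)
The row with r = 1 (the gcd) gives the Bezout coefficients s = -31, t = 145.
Result: 884 · (-31) + 189 · (145) = 1.

gcd(884, 189) = 1; s = -31, t = 145 (check: 884·(-31) + 189·145 = 1).


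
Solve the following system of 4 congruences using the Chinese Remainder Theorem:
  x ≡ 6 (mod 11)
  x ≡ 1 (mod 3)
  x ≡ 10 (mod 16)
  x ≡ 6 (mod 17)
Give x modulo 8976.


Product of moduli M = 11 · 3 · 16 · 17 = 8976.
Merge one congruence at a time:
  Start: x ≡ 6 (mod 11).
  Combine with x ≡ 1 (mod 3); new modulus lcm = 33.
    Write x = 6 + 11·t and substitute into x ≡ 1 (mod 3): 11·t ≡ 1 − 6 = -5 (mod 3).
    Reduce coefficients mod 3: 2·t ≡ 1 (mod 3).
    The inverse of 2 mod 3 is 2 (since 2·2 = 4 = 1·3 + 1), so t ≡ 2·1 = 2 ≡ 2 (mod 3).
    Then x = 6 + 11·2 = 28, valid modulo lcm(11, 3) = 33: x ≡ 28 (mod 33).
  Combine with x ≡ 10 (mod 16); new modulus lcm = 528.
    Write x = 28 + 33·t and substitute into x ≡ 10 (mod 16): 33·t ≡ 10 − 28 = -18 (mod 16).
    Reduce coefficients mod 16: 1·t ≡ 14 (mod 16).
    So t ≡ 14 (mod 16).
    Then x = 28 + 33·14 = 490, valid modulo lcm(33, 16) = 528: x ≡ 490 (mod 528).
  Combine with x ≡ 6 (mod 17); new modulus lcm = 8976.
    Write x = 490 + 528·t and substitute into x ≡ 6 (mod 17): 528·t ≡ 6 − 490 = -484 (mod 17).
    Reduce coefficients mod 17: 1·t ≡ 9 (mod 17).
    So t ≡ 9 (mod 17).
    Then x = 490 + 528·9 = 5242, valid modulo lcm(528, 17) = 8976: x ≡ 5242 (mod 8976).
Verify against each original: 5242 mod 11 = 6, 5242 mod 3 = 1, 5242 mod 16 = 10, 5242 mod 17 = 6.

x ≡ 5242 (mod 8976).


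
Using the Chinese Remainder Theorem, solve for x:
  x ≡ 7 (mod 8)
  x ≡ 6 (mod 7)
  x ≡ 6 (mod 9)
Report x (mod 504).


Moduli 8, 7, 9 are pairwise coprime; by CRT there is a unique solution modulo M = 8 · 7 · 9 = 504.
Solve pairwise, accumulating the modulus:
  Start with x ≡ 7 (mod 8).
  Combine with x ≡ 6 (mod 7): since gcd(8, 7) = 1, we get a unique residue mod 56.
    Write x = 7 + 8·t and substitute into x ≡ 6 (mod 7): 8·t ≡ 6 − 7 = -1 (mod 7).
    Reduce coefficients mod 7: 1·t ≡ 6 (mod 7).
    So t ≡ 6 (mod 7).
    Then x = 7 + 8·6 = 55, valid modulo lcm(8, 7) = 56: x ≡ 55 (mod 56).
  Combine with x ≡ 6 (mod 9): since gcd(56, 9) = 1, we get a unique residue mod 504.
    Write x = 55 + 56·t and substitute into x ≡ 6 (mod 9): 56·t ≡ 6 − 55 = -49 (mod 9).
    Reduce coefficients mod 9: 2·t ≡ 5 (mod 9).
    The inverse of 2 mod 9 is 5 (since 2·5 = 10 = 1·9 + 1), so t ≡ 5·5 = 25 ≡ 7 (mod 9).
    Then x = 55 + 56·7 = 447, valid modulo lcm(56, 9) = 504: x ≡ 447 (mod 504).
Verify: 447 mod 8 = 7 ✓, 447 mod 7 = 6 ✓, 447 mod 9 = 6 ✓.

x ≡ 447 (mod 504).


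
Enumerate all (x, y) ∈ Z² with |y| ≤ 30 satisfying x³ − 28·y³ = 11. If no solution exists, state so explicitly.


The equation is x³ - 28y³ = 11. For fixed y, x³ = 28·y³ + 11, so a solution requires the RHS to be a perfect cube.
Strategy: iterate y from -30 to 30, compute RHS = 28·y³ + 11, and check whether it is a (positive or negative) perfect cube.
Check small values of y:
  y = 0: RHS = 11 is not a perfect cube.
  y = 1: RHS = 39 is not a perfect cube.
  y = -1: RHS = -17 is not a perfect cube.
  y = 2: RHS = 235 is not a perfect cube.
  y = -2: RHS = -213 is not a perfect cube.
  y = 3: RHS = 767 is not a perfect cube.
  y = -3: RHS = -745 is not a perfect cube.
Continuing the search up to |y| = 30 finds no solutions either.
No (x, y) in the scanned range satisfies the equation.

No integer solutions with |y| ≤ 30.


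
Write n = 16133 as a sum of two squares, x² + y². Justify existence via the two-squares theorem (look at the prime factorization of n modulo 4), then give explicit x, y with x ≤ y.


Step 1: Factor n = 16133 = 13 · 17 · 73.
Step 2: Check the mod-4 condition on each prime factor: 13 ≡ 1 (mod 4), exponent 1; 17 ≡ 1 (mod 4), exponent 1; 73 ≡ 1 (mod 4), exponent 1.
All primes ≡ 3 (mod 4) appear to even exponent (or don't appear), so by the two-squares theorem n IS expressible as a sum of two squares.
Step 3: Build a representation. Here n = 13 · 17 · 73 is a product of primes ≡ 1 (mod 4). Each prime p ≡ 1 (mod 4) is itself a sum of two squares; find a² by testing p − a² for a perfect square:
  13: 13 − 1² = 12, 13 − 2² = 9 = 3² ⇒ 13 = 2² + 3².
  17: 17 − 1² = 16 = 4² ⇒ 17 = 1² + 4².
  73: 73 − 1² = 72, 73 − 2² = 69, 73 − 3² = 64 = 8² ⇒ 73 = 3² + 8².
  Combine using the Brahmagupta–Fibonacci identity (a² + b²)(c² + d²) = (ac − bd)² + (ad + bc)² = (ac + bd)² + (ad − bc)²:
  13 · 17 = 221: from (2² + 3²)(1² + 4²), take (2·1 − 3·4, 2·4 + 3·1) = (2 − 12, 8 + 3) = (-10, 11); dropping signs (only squares matter) gives (10, 11); check 10² + 11² = 100 + 121 = 221 ✓.
  221 · 73 = 16133: from (10² + 11²)(3² + 8²), take (10·3 − 11·8, 10·8 + 11·3) = (30 − 88, 80 + 33) = (-58, 113); dropping signs (only squares matter) gives (58, 113); check 58² + 113² = 3364 + 12769 = 16133 ✓.
Step 4: Order so x ≤ y and verify: 58² + 113² = 3364 + 12769 = 16133 = n. ✓

n = 16133 = 58² + 113² (one valid representation with x ≤ y).


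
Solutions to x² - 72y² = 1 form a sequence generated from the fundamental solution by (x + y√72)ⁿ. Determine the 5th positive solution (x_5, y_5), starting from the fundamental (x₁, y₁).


Step 1: Find the fundamental solution (x₁, y₁) of x² - 72y² = 1.
  Expand √72 as a continued fraction. a₀ = ⌊√72⌋ = 8; iterate m_{k+1} = d_k·a_k − m_k, d_{k+1} = (72 − m_{k+1}²)/d_k, a_{k+1} = ⌊(a₀ + m_{k+1})/d_{k+1}⌋ (starting m₀ = 0, d₀ = 1), with convergents p_k = a_k·p_{k-1} + p_{k-2}, q_k = a_k·q_{k-1} + q_{k-2} (p₋₁ = 1, q₋₁ = 0):
  k = 0: a₀ = 8; p₀/q₀ = 8/1; p₀² − 72·q₀² = 64 − 72 = -8.
  k = 1: m = 8, d = 8, a = ⌊(8 + 8)/8⌋ = 2; p/q = (2·8 + 1)/(2·1 + 0) = 17/2; p² − 72·q² = 289 − 288 = 1.
  The first convergent with p² − 72·q² = 1 gives the fundamental solution (x₁, y₁) = (17, 2).
Step 2: Apply the recurrence (x_{n+1}, y_{n+1}) = (x₁x_n + 72y₁y_n, x₁y_n + y₁x_n) repeatedly.
  From (x_1, y_1) = (17, 2): x_2 = 17·17 + 72·2·2 = 577; y_2 = 17·2 + 2·17 = 68.
  From (x_2, y_2) = (577, 68): x_3 = 17·577 + 72·2·68 = 19601; y_3 = 17·68 + 2·577 = 2310.
  From (x_3, y_3) = (19601, 2310): x_4 = 17·19601 + 72·2·2310 = 665857; y_4 = 17·2310 + 2·19601 = 78472.
  From (x_4, y_4) = (665857, 78472): x_5 = 17·665857 + 72·2·78472 = 22619537; y_5 = 17·78472 + 2·665857 = 2665738.
Step 3: Verify x_5² - 72·y_5² = 511643454094369 - 511643454094368 = 1 (should be 1). ✓

(x_1, y_1) = (17, 2); (x_5, y_5) = (22619537, 2665738).


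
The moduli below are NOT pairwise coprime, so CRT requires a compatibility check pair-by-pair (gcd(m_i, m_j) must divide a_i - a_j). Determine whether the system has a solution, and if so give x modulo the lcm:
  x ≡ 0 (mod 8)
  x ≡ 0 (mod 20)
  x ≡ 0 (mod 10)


Moduli 8, 20, 10 are not pairwise coprime, so CRT works modulo lcm(m_i) when all pairwise compatibility conditions hold.
Pairwise compatibility: gcd(m_i, m_j) must divide a_i - a_j for every pair.
Merge one congruence at a time:
  Start: x ≡ 0 (mod 8).
  Combine with x ≡ 0 (mod 20): gcd(8, 20) = 4; 0 - 0 = 0, which IS divisible by 4, so compatible.
    Write x = 0 + 8·t and substitute into x ≡ 0 (mod 20): 8·t ≡ 0 − 0 = 0 (mod 20).
    Divide the congruence (and modulus) by g = 4: 2·t ≡ 0 (mod 5).
    The inverse of 2 mod 5 is 3 (since 2·3 = 6 = 1·5 + 1), so t ≡ 3·0 = 0 ≡ 0 (mod 5).
    Then x = 0 + 8·0 = 0, valid modulo lcm(8, 20) = 40: x ≡ 0 (mod 40).
  Combine with x ≡ 0 (mod 10): gcd(40, 10) = 10; 0 - 0 = 0, which IS divisible by 10, so compatible.
    Write x = 0 + 40·t and substitute into x ≡ 0 (mod 10): 40·t ≡ 0 − 0 = 0 (mod 10).
    Divide the congruence (and modulus) by g = 10: 4·t ≡ 0 (mod 1).
    Modulo 1 every t works; take t = 0.
    Then x = 0 + 40·0 = 0, valid modulo lcm(40, 10) = 40: x ≡ 0 (mod 40).
Verify: 0 mod 8 = 0, 0 mod 20 = 0, 0 mod 10 = 0.

x ≡ 0 (mod 40).


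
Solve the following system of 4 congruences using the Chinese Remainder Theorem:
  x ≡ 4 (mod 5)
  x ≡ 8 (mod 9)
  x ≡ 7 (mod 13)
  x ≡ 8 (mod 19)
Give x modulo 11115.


Product of moduli M = 5 · 9 · 13 · 19 = 11115.
Merge one congruence at a time:
  Start: x ≡ 4 (mod 5).
  Combine with x ≡ 8 (mod 9); new modulus lcm = 45.
    Write x = 4 + 5·t and substitute into x ≡ 8 (mod 9): 5·t ≡ 8 − 4 = 4 (mod 9).
    The inverse of 5 mod 9 is 2 (since 5·2 = 10 = 1·9 + 1), so t ≡ 2·4 = 8 ≡ 8 (mod 9).
    Then x = 4 + 5·8 = 44, valid modulo lcm(5, 9) = 45: x ≡ 44 (mod 45).
  Combine with x ≡ 7 (mod 13); new modulus lcm = 585.
    Write x = 44 + 45·t and substitute into x ≡ 7 (mod 13): 45·t ≡ 7 − 44 = -37 (mod 13).
    Reduce coefficients mod 13: 6·t ≡ 2 (mod 13).
    The inverse of 6 mod 13 is 11 (since 6·11 = 66 = 5·13 + 1), so t ≡ 11·2 = 22 ≡ 9 (mod 13).
    Then x = 44 + 45·9 = 449, valid modulo lcm(45, 13) = 585: x ≡ 449 (mod 585).
  Combine with x ≡ 8 (mod 19); new modulus lcm = 11115.
    Write x = 449 + 585·t and substitute into x ≡ 8 (mod 19): 585·t ≡ 8 − 449 = -441 (mod 19).
    Reduce coefficients mod 19: 15·t ≡ 15 (mod 19).
    The inverse of 15 mod 19 is 14 (since 15·14 = 210 = 11·19 + 1), so t ≡ 14·15 = 210 ≡ 1 (mod 19).
    Then x = 449 + 585·1 = 1034, valid modulo lcm(585, 19) = 11115: x ≡ 1034 (mod 11115).
Verify against each original: 1034 mod 5 = 4, 1034 mod 9 = 8, 1034 mod 13 = 7, 1034 mod 19 = 8.

x ≡ 1034 (mod 11115).
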